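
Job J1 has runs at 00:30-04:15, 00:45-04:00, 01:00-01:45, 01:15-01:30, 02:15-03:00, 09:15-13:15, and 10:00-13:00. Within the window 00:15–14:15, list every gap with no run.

After merging, the occupied span is 00:30–04:15, 09:15–13:15.
Gaps within 00:15–14:15: 00:15–00:30, 04:15–09:15, 13:15–14:15.

00:15–00:30, 04:15–09:15, 13:15–14:15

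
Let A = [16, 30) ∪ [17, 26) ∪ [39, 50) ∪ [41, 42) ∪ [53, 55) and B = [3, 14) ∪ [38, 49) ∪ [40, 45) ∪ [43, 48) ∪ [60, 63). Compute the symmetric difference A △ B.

Merge the first list: [16, 30), [39, 50), [53, 55).
Merge the second list: [3, 14), [38, 49), [60, 63).
Only in the first: [16, 30), [49, 50), [53, 55).
Only in the second: [3, 14), [38, 39), [60, 63).
Together these are the periods covered by exactly one.

[3, 14) ∪ [16, 30) ∪ [38, 39) ∪ [49, 50) ∪ [53, 55) ∪ [60, 63)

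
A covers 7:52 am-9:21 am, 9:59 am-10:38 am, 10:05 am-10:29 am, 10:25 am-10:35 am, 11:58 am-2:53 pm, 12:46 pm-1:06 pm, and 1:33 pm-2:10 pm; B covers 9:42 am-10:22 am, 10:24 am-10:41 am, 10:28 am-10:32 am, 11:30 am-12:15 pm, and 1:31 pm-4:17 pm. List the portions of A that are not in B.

7:52 am–9:21 am, 10:22 am–10:24 am, 12:15 pm–1:31 pm

A, merged: 7:52 am–9:21 am, 9:59 am–10:38 am, 11:58 am–2:53 pm.
B, merged: 9:42 am–10:22 am, 10:24 am–10:41 am, 11:30 am–12:15 pm, 1:31 pm–4:17 pm.
7:52 am–9:21 am is untouched.
9:59 am–10:38 am with B removed leaves 10:22 am–10:24 am.
11:58 am–2:53 pm with B removed leaves 12:15 pm–1:31 pm.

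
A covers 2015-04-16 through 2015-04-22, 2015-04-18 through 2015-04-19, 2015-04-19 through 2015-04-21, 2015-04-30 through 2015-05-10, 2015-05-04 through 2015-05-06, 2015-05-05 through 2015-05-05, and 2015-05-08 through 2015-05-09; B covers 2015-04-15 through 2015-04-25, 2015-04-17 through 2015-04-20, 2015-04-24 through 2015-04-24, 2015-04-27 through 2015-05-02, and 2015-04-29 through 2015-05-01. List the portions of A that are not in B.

A, merged: 2015-04-16 through 2015-04-22, 2015-04-30 through 2015-05-10.
B, merged: 2015-04-15 through 2015-04-25, 2015-04-27 through 2015-05-02.
2015-04-16 through 2015-04-22 lies entirely inside B → drops out.
2015-04-30 through 2015-05-10 with B removed leaves 2015-05-03 through 2015-05-10.

2015-05-03 through 2015-05-10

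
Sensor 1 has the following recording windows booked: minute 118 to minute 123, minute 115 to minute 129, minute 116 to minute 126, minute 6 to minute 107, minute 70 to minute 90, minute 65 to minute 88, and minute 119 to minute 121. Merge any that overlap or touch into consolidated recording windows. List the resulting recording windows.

minute 6 to minute 107, minute 115 to minute 129

Sort by start: minute 6 to minute 107, minute 65 to minute 88, minute 70 to minute 90, minute 115 to minute 129, minute 116 to minute 126, minute 118 to minute 123, minute 119 to minute 121.
minute 65 to minute 88 overlaps/touches minute 6 to minute 107 → extend to minute 6 to minute 107.
minute 70 to minute 90 overlaps/touches minute 6 to minute 107 → extend to minute 6 to minute 107.
minute 115 to minute 129 is disjoint → start new block.
minute 116 to minute 126 overlaps/touches minute 115 to minute 129 → extend to minute 115 to minute 129.
minute 118 to minute 123 overlaps/touches minute 115 to minute 129 → extend to minute 115 to minute 129.
minute 119 to minute 121 overlaps/touches minute 115 to minute 129 → extend to minute 115 to minute 129.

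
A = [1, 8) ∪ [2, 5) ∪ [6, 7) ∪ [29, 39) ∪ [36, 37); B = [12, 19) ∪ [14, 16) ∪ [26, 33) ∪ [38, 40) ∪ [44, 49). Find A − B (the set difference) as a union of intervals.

A, merged: [1, 8), [29, 39).
B, merged: [12, 19), [26, 33), [38, 40), [44, 49).
[1, 8) is untouched.
[29, 39) with B removed leaves [33, 38).

[1, 8) ∪ [33, 38)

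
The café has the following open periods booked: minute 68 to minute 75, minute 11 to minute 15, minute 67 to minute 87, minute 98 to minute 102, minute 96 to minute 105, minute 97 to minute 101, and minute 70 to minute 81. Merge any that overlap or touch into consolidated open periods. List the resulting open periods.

minute 11 to minute 15, minute 67 to minute 87, minute 96 to minute 105

Sort by start: minute 11 to minute 15, minute 67 to minute 87, minute 68 to minute 75, minute 70 to minute 81, minute 96 to minute 105, minute 97 to minute 101, minute 98 to minute 102.
minute 67 to minute 87 is disjoint → start new block.
minute 68 to minute 75 overlaps/touches minute 67 to minute 87 → extend to minute 67 to minute 87.
minute 70 to minute 81 overlaps/touches minute 67 to minute 87 → extend to minute 67 to minute 87.
minute 96 to minute 105 is disjoint → start new block.
minute 97 to minute 101 overlaps/touches minute 96 to minute 105 → extend to minute 96 to minute 105.
minute 98 to minute 102 overlaps/touches minute 96 to minute 105 → extend to minute 96 to minute 105.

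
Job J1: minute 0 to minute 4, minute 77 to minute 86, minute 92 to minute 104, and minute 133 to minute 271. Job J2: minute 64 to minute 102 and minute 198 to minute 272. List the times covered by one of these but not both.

minute 0 to minute 4, minute 64 to minute 77, minute 86 to minute 92, minute 102 to minute 104, minute 133 to minute 198, minute 271 to minute 272

Only in the first: minute 0 to minute 4, minute 102 to minute 104, minute 133 to minute 198.
Only in the second: minute 64 to minute 77, minute 86 to minute 92, minute 271 to minute 272.
Together these are the periods covered by exactly one.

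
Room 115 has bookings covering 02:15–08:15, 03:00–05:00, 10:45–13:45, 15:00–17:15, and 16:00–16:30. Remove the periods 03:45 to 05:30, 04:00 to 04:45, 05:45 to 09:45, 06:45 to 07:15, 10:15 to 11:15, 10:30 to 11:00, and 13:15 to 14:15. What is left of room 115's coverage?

02:15–03:45, 05:30–05:45, 11:15–13:15, 15:00–17:15

A, merged: 02:15–08:15, 10:45–13:45, 15:00–17:15.
B, merged: 03:45–05:30, 05:45–09:45, 10:15–11:15, 13:15–14:15.
02:15–08:15 with B removed leaves 02:15–03:45, 05:30–05:45.
10:45–13:45 with B removed leaves 11:15–13:15.
15:00–17:15 is untouched.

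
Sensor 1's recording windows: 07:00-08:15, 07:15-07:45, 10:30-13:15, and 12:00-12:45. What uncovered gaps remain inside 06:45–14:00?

06:45–07:00, 08:15–10:30, 13:15–14:00

The merged coverage is 07:00–08:15, 10:30–13:15.
Complement within 06:45–14:00: 06:45–07:00, 08:15–10:30, 13:15–14:00.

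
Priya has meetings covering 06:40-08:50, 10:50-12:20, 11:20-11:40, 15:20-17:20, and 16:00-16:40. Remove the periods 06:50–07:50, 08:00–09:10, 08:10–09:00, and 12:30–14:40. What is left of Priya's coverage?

06:40–06:50, 07:50–08:00, 10:50–12:20, 15:20–17:20

A, merged: 06:40–08:50, 10:50–12:20, 15:20–17:20.
B, merged: 06:50–07:50, 08:00–09:10, 12:30–14:40.
06:40–08:50 with B removed leaves 06:40–06:50, 07:50–08:00.
10:50–12:20 is untouched.
15:20–17:20 is untouched.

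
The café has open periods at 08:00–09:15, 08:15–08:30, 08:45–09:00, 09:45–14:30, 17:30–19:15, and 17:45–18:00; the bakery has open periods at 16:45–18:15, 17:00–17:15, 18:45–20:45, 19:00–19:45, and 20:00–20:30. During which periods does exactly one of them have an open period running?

08:00-09:15, 09:45-14:30, 16:45-17:30, 18:15-18:45, 19:15-20:45

First set merges to 08:00-09:15, 09:45-14:30, 17:30-19:15.
Second set merges to 16:45-18:15, 18:45-20:45.
A but not B: 08:00-09:15, 09:45-14:30, 18:15-18:45.
B but not A: 16:45-17:30, 19:15-20:45.
Combining gives A △ B.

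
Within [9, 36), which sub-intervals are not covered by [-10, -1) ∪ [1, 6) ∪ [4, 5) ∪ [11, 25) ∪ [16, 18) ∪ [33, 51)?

The merged coverage is [-10, -1), [1, 6), [11, 25), [33, 51).
Complement within [9, 36): [9, 11), [25, 33).

[9, 11) ∪ [25, 33)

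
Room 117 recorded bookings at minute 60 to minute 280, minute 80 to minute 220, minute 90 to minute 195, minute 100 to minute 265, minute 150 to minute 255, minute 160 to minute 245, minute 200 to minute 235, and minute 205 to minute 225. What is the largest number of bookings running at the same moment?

7

Sweep endpoints in order; track running count of active intervals.
Peak of 7 reached at minute 205.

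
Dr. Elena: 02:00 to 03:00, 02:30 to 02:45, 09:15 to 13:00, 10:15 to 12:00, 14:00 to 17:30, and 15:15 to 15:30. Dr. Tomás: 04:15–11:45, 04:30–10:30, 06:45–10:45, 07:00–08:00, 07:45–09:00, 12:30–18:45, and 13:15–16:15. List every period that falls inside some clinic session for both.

Merge the first list: 02:00–03:00, 09:15–13:00, 14:00–17:30.
Merge the second list: 04:15–11:45, 12:30–18:45.
02:00–03:00 falls entirely outside B.
09:15–13:00 overlaps B on 09:15–11:45, 12:30–13:00.
14:00–17:30 overlaps B on 14:00–17:30.

09:15–11:45, 12:30–13:00, 14:00–17:30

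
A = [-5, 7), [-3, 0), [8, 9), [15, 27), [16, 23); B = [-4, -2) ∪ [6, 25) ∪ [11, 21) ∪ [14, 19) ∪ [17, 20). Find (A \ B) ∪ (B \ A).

First set merges to [-5, 7), [8, 9), [15, 27).
Second set merges to [-4, -2), [6, 25).
A \ B = [-5, -4), [-2, 6), [25, 27).
B \ A = [7, 8), [9, 15).
Union of the two gives the symmetric difference.

[-5, -4) ∪ [-2, 6) ∪ [7, 8) ∪ [9, 15) ∪ [25, 27)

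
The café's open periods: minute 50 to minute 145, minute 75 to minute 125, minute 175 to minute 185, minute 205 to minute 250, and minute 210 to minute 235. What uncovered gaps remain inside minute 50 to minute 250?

After merging, the occupied span is minute 50 to minute 145, minute 175 to minute 185, minute 205 to minute 250.
Gaps within minute 50 to minute 250: minute 145 to minute 175, minute 185 to minute 205.

minute 145 to minute 175, minute 185 to minute 205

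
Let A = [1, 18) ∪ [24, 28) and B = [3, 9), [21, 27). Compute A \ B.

[1, 3) ∪ [9, 18) ∪ [27, 28)

[1, 18) with B removed leaves [1, 3), [9, 18).
[24, 28) with B removed leaves [27, 28).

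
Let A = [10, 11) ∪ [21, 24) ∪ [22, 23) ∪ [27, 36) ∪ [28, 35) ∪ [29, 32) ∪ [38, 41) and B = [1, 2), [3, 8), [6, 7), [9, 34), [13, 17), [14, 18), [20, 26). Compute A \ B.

A, merged: [10, 11), [21, 24), [27, 36), [38, 41).
B, merged: [1, 2), [3, 8), [9, 34).
[10, 11): fully covered by B → removed.
[21, 24): fully covered by B → removed.
[27, 36) minus B → [34, 36).
[38, 41): no B overlap → unchanged.

[34, 36) ∪ [38, 41)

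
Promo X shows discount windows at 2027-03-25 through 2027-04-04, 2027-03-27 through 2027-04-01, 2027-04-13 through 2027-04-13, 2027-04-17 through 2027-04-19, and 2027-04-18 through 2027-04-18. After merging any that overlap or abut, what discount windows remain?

2027-03-27 through 2027-04-01 overlaps/touches 2027-03-25 through 2027-04-04 → extend to 2027-03-25 through 2027-04-04.
2027-04-13 through 2027-04-13 is disjoint → start new block.
2027-04-17 through 2027-04-19 is disjoint → start new block.
2027-04-18 through 2027-04-18 overlaps/touches 2027-04-17 through 2027-04-19 → extend to 2027-04-17 through 2027-04-19.

2027-03-25 through 2027-04-04, 2027-04-13 through 2027-04-13, 2027-04-17 through 2027-04-19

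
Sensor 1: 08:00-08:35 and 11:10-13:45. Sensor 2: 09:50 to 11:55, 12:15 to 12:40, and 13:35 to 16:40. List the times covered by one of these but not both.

A \ B = 08:00-08:35, 11:55-12:15, 12:40-13:35.
B \ A = 09:50-11:10, 13:45-16:40.
Union of the two gives the symmetric difference.

08:00-08:35, 09:50-11:10, 11:55-12:15, 12:40-13:35, 13:45-16:40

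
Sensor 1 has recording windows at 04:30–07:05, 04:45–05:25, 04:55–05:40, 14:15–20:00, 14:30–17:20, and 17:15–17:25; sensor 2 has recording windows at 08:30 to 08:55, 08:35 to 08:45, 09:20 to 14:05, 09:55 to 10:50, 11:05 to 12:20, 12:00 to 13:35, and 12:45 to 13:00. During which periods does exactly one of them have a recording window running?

04:30-07:05, 08:30-08:55, 09:20-14:05, 14:15-20:00

A, merged: 04:30-07:05, 14:15-20:00.
B, merged: 08:30-08:55, 09:20-14:05.
A but not B: 04:30-07:05, 14:15-20:00.
B but not A: 08:30-08:55, 09:20-14:05.
Combining gives A △ B.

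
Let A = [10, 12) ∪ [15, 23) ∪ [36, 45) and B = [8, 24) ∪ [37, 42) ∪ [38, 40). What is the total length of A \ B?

B, merged: [8, 24), [37, 42).
A \ B = [36, 37), [42, 45).
Total: 1 + 3 = 4.

4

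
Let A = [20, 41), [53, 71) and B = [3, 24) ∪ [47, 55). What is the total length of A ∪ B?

A ∪ B = [3, 41), [47, 71).
Total: 38 + 24 = 62.

62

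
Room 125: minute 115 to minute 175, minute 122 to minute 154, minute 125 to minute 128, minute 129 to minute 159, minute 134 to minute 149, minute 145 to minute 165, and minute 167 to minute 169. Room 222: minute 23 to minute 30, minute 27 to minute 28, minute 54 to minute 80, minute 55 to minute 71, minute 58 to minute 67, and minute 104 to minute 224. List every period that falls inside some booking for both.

A, merged: minute 115 to minute 175.
B, merged: minute 23 to minute 30, minute 54 to minute 80, minute 104 to minute 224.
minute 115 to minute 175 overlaps B on minute 115 to minute 175.

minute 115 to minute 175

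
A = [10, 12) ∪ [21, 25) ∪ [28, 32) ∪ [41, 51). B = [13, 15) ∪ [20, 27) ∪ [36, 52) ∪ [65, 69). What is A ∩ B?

[10, 12) falls entirely outside B.
[21, 25) overlaps B on [21, 25).
[28, 32) falls entirely outside B.
[41, 51) overlaps B on [41, 51).

[21, 25) ∪ [41, 51)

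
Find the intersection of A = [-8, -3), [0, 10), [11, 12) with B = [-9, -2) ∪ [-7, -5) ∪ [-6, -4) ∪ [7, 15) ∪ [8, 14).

[-8, -3) ∪ [7, 10) ∪ [11, 12)

B, merged: [-9, -2), [7, 15).
[-8, -3) ∩ B → [-8, -3).
[0, 10) ∩ B → [7, 10).
[11, 12) ∩ B → [11, 12).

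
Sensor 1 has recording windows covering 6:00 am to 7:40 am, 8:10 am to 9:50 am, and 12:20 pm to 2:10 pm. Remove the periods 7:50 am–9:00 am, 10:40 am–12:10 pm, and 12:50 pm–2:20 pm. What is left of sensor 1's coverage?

6:00 am–7:40 am, 9:00 am–9:50 am, 12:20 pm–12:50 pm

6:00 am–7:40 am: nothing removed.
8:10 am–9:50 am \ B = 9:00 am–9:50 am.
12:20 pm–2:10 pm \ B = 12:20 pm–12:50 pm.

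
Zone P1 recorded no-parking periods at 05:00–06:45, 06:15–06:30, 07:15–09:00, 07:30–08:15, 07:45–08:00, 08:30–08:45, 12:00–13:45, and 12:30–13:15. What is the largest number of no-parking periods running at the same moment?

Sweep endpoints in order; track running count of active intervals.
Peak of 3 reached at 07:45.

3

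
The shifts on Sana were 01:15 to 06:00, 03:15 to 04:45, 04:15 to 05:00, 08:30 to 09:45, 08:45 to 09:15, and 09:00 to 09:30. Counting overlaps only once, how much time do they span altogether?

Merged: 01:15-06:00, 08:30-09:45.
Lengths: 4 h 45 min + 1 h 15 min = 6 h.

6 h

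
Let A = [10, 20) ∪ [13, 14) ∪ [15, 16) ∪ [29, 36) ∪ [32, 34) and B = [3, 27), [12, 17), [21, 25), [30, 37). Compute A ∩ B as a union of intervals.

[10, 20) ∪ [30, 36)

Merge the first list: [10, 20), [29, 36).
Merge the second list: [3, 27), [30, 37).
[10, 20) ∩ B → [10, 20).
[29, 36) ∩ B → [30, 36).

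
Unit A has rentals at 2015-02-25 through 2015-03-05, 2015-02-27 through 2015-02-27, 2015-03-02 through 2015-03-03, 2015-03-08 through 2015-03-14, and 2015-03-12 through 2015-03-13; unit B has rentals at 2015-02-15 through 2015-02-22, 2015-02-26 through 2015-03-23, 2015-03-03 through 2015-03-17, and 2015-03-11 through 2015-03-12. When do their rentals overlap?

A, merged: 2015-02-25 through 2015-03-05, 2015-03-08 through 2015-03-14.
B, merged: 2015-02-15 through 2015-02-22, 2015-02-26 through 2015-03-23.
2015-02-25 through 2015-03-05 meets the second set on 2015-02-26 through 2015-03-05.
2015-03-08 through 2015-03-14 meets the second set on 2015-03-08 through 2015-03-14.

2015-02-26 through 2015-03-05, 2015-03-08 through 2015-03-14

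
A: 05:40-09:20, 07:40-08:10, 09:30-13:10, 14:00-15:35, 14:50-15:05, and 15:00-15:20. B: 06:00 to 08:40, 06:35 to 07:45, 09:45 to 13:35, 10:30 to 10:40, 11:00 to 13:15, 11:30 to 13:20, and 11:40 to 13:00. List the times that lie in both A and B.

06:00–08:40, 09:45–13:10

Merge the first list: 05:40–09:20, 09:30–13:10, 14:00–15:35.
Merge the second list: 06:00–08:40, 09:45–13:35.
05:40–09:20 overlaps B on 06:00–08:40.
09:30–13:10 overlaps B on 09:45–13:10.
14:00–15:35 falls entirely outside B.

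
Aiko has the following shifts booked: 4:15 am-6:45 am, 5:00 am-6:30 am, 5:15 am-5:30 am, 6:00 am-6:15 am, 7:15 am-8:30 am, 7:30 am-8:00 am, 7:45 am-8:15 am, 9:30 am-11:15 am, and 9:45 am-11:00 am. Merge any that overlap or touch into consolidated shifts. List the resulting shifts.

4:15 am–6:45 am, 7:15 am–8:30 am, 9:30 am–11:15 am

5:00 am–6:30 am overlaps/touches 4:15 am–6:45 am → extend to 4:15 am–6:45 am.
5:15 am–5:30 am overlaps/touches 4:15 am–6:45 am → extend to 4:15 am–6:45 am.
6:00 am–6:15 am overlaps/touches 4:15 am–6:45 am → extend to 4:15 am–6:45 am.
7:15 am–8:30 am is disjoint → start new block.
7:30 am–8:00 am overlaps/touches 7:15 am–8:30 am → extend to 7:15 am–8:30 am.
7:45 am–8:15 am overlaps/touches 7:15 am–8:30 am → extend to 7:15 am–8:30 am.
9:30 am–11:15 am is disjoint → start new block.
9:45 am–11:00 am overlaps/touches 9:30 am–11:15 am → extend to 9:30 am–11:15 am.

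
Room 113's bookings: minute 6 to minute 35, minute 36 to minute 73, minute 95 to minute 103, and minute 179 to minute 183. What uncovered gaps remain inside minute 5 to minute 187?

Covered (merged): minute 6 to minute 35, minute 36 to minute 73, minute 95 to minute 103, minute 179 to minute 183.
Gaps within minute 5 to minute 187: minute 5 to minute 6, minute 35 to minute 36, minute 73 to minute 95, minute 103 to minute 179, minute 183 to minute 187.

minute 5 to minute 6, minute 35 to minute 36, minute 73 to minute 95, minute 103 to minute 179, minute 183 to minute 187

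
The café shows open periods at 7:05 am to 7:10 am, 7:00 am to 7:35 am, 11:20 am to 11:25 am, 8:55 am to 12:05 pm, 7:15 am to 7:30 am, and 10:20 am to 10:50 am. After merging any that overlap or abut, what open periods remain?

7:00 am–7:35 am, 8:55 am–12:05 pm

Sort by start: 7:00 am–7:35 am, 7:05 am–7:10 am, 7:15 am–7:30 am, 8:55 am–12:05 pm, 10:20 am–10:50 am, 11:20 am–11:25 am.
7:05 am–7:10 am overlaps/touches 7:00 am–7:35 am → extend to 7:00 am–7:35 am.
7:15 am–7:30 am overlaps/touches 7:00 am–7:35 am → extend to 7:00 am–7:35 am.
8:55 am–12:05 pm is disjoint → start new block.
10:20 am–10:50 am overlaps/touches 8:55 am–12:05 pm → extend to 8:55 am–12:05 pm.
11:20 am–11:25 am overlaps/touches 8:55 am–12:05 pm → extend to 8:55 am–12:05 pm.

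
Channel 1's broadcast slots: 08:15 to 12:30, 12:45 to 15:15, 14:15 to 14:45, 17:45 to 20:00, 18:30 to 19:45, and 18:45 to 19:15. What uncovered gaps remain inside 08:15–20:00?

After merging, the occupied span is 08:15-12:30, 12:45-15:15, 17:45-20:00.
Uncovered inside 08:15-20:00: 12:30-12:45, 15:15-17:45.

12:30-12:45, 15:15-17:45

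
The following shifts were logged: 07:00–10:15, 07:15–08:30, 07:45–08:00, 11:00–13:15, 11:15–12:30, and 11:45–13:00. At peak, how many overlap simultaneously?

3

Sweep endpoints in order; track running count of active intervals.
Peak of 3 reached at 07:45.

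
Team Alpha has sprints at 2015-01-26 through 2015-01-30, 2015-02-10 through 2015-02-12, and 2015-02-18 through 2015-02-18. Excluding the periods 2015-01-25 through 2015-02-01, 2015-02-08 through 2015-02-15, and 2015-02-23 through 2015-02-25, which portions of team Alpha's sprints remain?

2015-01-26 through 2015-01-30: entirely removed.
2015-02-10 through 2015-02-12: entirely removed.
2015-02-18 through 2015-02-18: nothing removed.

2015-02-18 through 2015-02-18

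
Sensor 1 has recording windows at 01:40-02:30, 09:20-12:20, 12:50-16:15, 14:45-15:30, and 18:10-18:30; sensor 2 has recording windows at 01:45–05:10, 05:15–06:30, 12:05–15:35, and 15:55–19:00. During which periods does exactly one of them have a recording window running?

First set merges to 01:40–02:30, 09:20–12:20, 12:50–16:15, 18:10–18:30.
A \ B = 01:40–01:45, 09:20–12:05, 15:35–15:55.
B \ A = 02:30–05:10, 05:15–06:30, 12:20–12:50, 16:15–18:10, 18:30–19:00.
Union of the two gives the symmetric difference.

01:40–01:45, 02:30–05:10, 05:15–06:30, 09:20–12:05, 12:20–12:50, 15:35–15:55, 16:15–18:10, 18:30–19:00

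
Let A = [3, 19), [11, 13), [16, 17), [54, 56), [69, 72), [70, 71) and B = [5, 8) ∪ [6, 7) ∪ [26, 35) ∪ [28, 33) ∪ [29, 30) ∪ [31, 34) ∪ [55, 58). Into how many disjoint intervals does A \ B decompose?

A, merged: [3, 19), [54, 56), [69, 72).
B, merged: [5, 8), [26, 35), [55, 58).
A \ B = [3, 5), [8, 19), [54, 55), [69, 72).
That is 4 disjoint pieces.

4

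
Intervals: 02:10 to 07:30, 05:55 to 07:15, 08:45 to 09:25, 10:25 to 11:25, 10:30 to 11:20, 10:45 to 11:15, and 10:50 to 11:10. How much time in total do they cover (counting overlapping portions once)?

Merged: 02:10–07:30, 08:45–09:25, 10:25–11:25.
Lengths: 5 h 20 min + 40 min + 1 h = 7 h.

7 h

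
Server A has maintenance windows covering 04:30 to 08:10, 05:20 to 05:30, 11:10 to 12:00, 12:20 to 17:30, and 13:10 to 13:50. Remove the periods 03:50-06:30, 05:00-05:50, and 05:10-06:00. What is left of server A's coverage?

First set merges to 04:30-08:10, 11:10-12:00, 12:20-17:30.
Second set merges to 03:50-06:30.
04:30-08:10 \ B = 06:30-08:10.
11:10-12:00: nothing removed.
12:20-17:30: nothing removed.

06:30-08:10, 11:10-12:00, 12:20-17:30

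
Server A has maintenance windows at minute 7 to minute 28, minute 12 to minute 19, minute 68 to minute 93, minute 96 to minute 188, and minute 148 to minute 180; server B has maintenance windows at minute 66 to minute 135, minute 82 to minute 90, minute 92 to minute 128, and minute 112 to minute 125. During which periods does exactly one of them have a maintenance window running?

Merge the first list: minute 7 to minute 28, minute 68 to minute 93, minute 96 to minute 188.
Merge the second list: minute 66 to minute 135.
Only in the first: minute 7 to minute 28, minute 135 to minute 188.
Only in the second: minute 66 to minute 68, minute 93 to minute 96.
Together these are the periods covered by exactly one.

minute 7 to minute 28, minute 66 to minute 68, minute 93 to minute 96, minute 135 to minute 188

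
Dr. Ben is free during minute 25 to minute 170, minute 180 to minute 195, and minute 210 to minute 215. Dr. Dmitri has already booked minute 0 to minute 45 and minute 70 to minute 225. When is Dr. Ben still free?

minute 25 to minute 170 \ B = minute 45 to minute 70.
minute 180 to minute 195: entirely removed.
minute 210 to minute 215: entirely removed.

minute 45 to minute 70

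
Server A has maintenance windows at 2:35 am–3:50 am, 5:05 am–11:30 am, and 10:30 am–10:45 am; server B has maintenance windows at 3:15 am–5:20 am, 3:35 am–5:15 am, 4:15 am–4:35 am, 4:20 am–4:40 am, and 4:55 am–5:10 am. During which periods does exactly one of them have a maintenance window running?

2:35 am–3:15 am, 3:50 am–5:05 am, 5:20 am–11:30 am

First set merges to 2:35 am–3:50 am, 5:05 am–11:30 am.
Second set merges to 3:15 am–5:20 am.
A \ B = 2:35 am–3:15 am, 5:20 am–11:30 am.
B \ A = 3:50 am–5:05 am.
Union of the two gives the symmetric difference.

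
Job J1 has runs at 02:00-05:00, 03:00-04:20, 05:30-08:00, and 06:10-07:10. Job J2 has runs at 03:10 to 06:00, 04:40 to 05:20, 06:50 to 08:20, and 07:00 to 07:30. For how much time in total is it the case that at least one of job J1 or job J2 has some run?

Merge the first list: 02:00–05:00, 05:30–08:00.
Merge the second list: 03:10–06:00, 06:50–08:20.
A ∪ B = 02:00–08:20.
Total: 6 h 20 min.

6 h 20 min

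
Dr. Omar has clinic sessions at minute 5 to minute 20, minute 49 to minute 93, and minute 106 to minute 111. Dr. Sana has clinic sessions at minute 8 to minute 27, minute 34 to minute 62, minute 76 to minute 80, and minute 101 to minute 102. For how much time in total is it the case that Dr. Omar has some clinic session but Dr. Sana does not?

35 minutes

A \ B = minute 5 to minute 8, minute 62 to minute 76, minute 80 to minute 93, minute 106 to minute 111.
Total: 3 minutes + 14 minutes + 13 minutes + 5 minutes = 35 minutes.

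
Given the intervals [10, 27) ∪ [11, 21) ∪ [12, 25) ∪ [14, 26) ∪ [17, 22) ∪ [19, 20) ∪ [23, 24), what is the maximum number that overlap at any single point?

6

At 19, 6 of the intervals are simultaneously active.
No point has more.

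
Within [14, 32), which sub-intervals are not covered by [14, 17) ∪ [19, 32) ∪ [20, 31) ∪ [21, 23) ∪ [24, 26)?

[17, 19)

The merged coverage is [14, 17), [19, 32).
Complement within [14, 32): [17, 19).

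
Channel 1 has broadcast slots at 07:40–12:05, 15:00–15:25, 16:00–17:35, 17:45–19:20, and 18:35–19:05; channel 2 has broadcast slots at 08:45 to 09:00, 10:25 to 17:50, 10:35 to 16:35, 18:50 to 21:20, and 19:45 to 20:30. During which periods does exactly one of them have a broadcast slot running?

07:40–08:45, 09:00–10:25, 12:05–15:00, 15:25–16:00, 17:35–17:45, 17:50–18:50, 19:20–21:20

A, merged: 07:40–12:05, 15:00–15:25, 16:00–17:35, 17:45–19:20.
B, merged: 08:45–09:00, 10:25–17:50, 18:50–21:20.
A but not B: 07:40–08:45, 09:00–10:25, 17:50–18:50.
B but not A: 12:05–15:00, 15:25–16:00, 17:35–17:45, 19:20–21:20.
Combining gives A △ B.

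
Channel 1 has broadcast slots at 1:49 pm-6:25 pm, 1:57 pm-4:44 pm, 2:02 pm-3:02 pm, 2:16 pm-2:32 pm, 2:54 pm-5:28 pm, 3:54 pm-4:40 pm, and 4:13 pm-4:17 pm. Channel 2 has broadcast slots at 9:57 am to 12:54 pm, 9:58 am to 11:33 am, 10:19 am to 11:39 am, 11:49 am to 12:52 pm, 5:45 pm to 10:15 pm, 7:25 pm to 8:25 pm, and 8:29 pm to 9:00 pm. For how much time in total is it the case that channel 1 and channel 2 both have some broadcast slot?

40 min

Merge the first list: 1:49 pm–6:25 pm.
Merge the second list: 9:57 am–12:54 pm, 5:45 pm–10:15 pm.
A ∩ B = 5:45 pm–6:25 pm.
Total: 40 min.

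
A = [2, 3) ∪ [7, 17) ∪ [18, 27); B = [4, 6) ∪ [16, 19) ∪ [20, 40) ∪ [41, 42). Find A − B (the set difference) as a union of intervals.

[2, 3) ∪ [7, 16) ∪ [19, 20)

[2, 3) is untouched.
[7, 17) with B removed leaves [7, 16).
[18, 27) with B removed leaves [19, 20).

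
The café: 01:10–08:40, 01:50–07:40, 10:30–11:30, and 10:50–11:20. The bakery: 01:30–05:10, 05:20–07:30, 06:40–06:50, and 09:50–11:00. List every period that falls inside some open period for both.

01:30–05:10, 05:20–07:30, 10:30–11:00

Merge the first list: 01:10–08:40, 10:30–11:30.
Merge the second list: 01:30–05:10, 05:20–07:30, 09:50–11:00.
01:10–08:40 ∩ B → 01:30–05:10, 05:20–07:30.
10:30–11:30 ∩ B → 10:30–11:00.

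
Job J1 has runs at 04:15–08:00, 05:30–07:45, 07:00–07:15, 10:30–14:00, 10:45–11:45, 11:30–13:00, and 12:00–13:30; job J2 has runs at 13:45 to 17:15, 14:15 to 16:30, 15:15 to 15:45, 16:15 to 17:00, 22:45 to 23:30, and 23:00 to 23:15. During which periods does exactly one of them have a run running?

04:15–08:00, 10:30–13:45, 14:00–17:15, 22:45–23:30

A, merged: 04:15–08:00, 10:30–14:00.
B, merged: 13:45–17:15, 22:45–23:30.
A \ B = 04:15–08:00, 10:30–13:45.
B \ A = 14:00–17:15, 22:45–23:30.
Union of the two gives the symmetric difference.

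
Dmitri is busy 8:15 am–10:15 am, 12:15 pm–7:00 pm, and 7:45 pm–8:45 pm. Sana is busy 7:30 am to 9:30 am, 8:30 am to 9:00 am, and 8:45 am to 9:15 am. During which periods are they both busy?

8:15 am–9:30 am

Second set merges to 7:30 am–9:30 am.
8:15 am–10:15 am overlaps B on 8:15 am–9:30 am.
12:15 pm–7:00 pm falls entirely outside B.
7:45 pm–8:45 pm falls entirely outside B.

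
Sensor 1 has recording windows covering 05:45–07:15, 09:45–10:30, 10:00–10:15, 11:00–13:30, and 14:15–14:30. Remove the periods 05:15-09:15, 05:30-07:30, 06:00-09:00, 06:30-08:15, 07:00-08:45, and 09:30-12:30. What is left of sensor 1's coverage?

12:30–13:30, 14:15–14:30

Merge the first list: 05:45–07:15, 09:45–10:30, 11:00–13:30, 14:15–14:30.
Merge the second list: 05:15–09:15, 09:30–12:30.
05:45–07:15: fully covered by B → removed.
09:45–10:30: fully covered by B → removed.
11:00–13:30 minus B → 12:30–13:30.
14:15–14:30: no B overlap → unchanged.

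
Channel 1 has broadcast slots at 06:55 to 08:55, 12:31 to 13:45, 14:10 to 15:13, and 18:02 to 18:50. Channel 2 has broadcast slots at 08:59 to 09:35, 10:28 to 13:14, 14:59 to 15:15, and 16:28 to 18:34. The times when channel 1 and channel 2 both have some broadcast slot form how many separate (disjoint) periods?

3

A ∩ B = 12:31-13:14, 14:59-15:13, 18:02-18:34.
That is 3 disjoint pieces.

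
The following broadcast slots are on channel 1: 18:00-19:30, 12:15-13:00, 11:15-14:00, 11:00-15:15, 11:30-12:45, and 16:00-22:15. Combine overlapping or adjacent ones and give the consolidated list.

11:00–15:15, 16:00–22:15

Sort by start: 11:00–15:15, 11:15–14:00, 11:30–12:45, 12:15–13:00, 16:00–22:15, 18:00–19:30.
11:15–14:00 overlaps/touches 11:00–15:15 → extend to 11:00–15:15.
11:30–12:45 overlaps/touches 11:00–15:15 → extend to 11:00–15:15.
12:15–13:00 overlaps/touches 11:00–15:15 → extend to 11:00–15:15.
16:00–22:15 is disjoint → start new block.
18:00–19:30 overlaps/touches 16:00–22:15 → extend to 16:00–22:15.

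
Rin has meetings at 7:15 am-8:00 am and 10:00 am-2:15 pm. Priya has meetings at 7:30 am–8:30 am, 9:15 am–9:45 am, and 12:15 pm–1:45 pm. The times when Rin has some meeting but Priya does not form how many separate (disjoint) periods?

A \ B = 7:15 am–7:30 am, 10:00 am–12:15 pm, 1:45 pm–2:15 pm.
That is 3 disjoint pieces.

3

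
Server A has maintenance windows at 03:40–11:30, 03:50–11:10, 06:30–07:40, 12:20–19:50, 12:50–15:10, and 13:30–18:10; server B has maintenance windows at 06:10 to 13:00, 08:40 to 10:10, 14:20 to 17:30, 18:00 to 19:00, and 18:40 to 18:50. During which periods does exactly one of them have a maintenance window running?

03:40–06:10, 11:30–12:20, 13:00–14:20, 17:30–18:00, 19:00–19:50

Merge the first list: 03:40–11:30, 12:20–19:50.
Merge the second list: 06:10–13:00, 14:20–17:30, 18:00–19:00.
A but not B: 03:40–06:10, 13:00–14:20, 17:30–18:00, 19:00–19:50.
B but not A: 11:30–12:20.
Combining gives A △ B.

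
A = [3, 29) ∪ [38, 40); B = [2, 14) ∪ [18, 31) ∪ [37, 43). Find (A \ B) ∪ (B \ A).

A \ B = [14, 18).
B \ A = [2, 3), [29, 31), [37, 38), [40, 43).
Union of the two gives the symmetric difference.

[2, 3) ∪ [14, 18) ∪ [29, 31) ∪ [37, 38) ∪ [40, 43)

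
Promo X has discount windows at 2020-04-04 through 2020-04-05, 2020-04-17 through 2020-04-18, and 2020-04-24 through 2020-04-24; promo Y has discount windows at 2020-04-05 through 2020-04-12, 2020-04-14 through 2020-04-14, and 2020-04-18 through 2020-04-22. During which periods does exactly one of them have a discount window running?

2020-04-04 through 2020-04-04, 2020-04-06 through 2020-04-12, 2020-04-14 through 2020-04-14, 2020-04-17 through 2020-04-17, 2020-04-19 through 2020-04-22, 2020-04-24 through 2020-04-24

A \ B = 2020-04-04 through 2020-04-04, 2020-04-17 through 2020-04-17, 2020-04-24 through 2020-04-24.
B \ A = 2020-04-06 through 2020-04-12, 2020-04-14 through 2020-04-14, 2020-04-19 through 2020-04-22.
Union of the two gives the symmetric difference.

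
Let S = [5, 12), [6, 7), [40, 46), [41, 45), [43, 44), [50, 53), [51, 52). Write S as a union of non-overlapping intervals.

[6, 7) overlaps/touches [5, 12) → extend to [5, 12).
[40, 46) is disjoint → start new block.
[41, 45) overlaps/touches [40, 46) → extend to [40, 46).
[43, 44) overlaps/touches [40, 46) → extend to [40, 46).
[50, 53) is disjoint → start new block.
[51, 52) overlaps/touches [50, 53) → extend to [50, 53).

[5, 12) ∪ [40, 46) ∪ [50, 53)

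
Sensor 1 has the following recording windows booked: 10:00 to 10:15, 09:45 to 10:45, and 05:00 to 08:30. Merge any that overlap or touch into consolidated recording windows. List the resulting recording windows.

05:00–08:30, 09:45–10:45

Sort by start: 05:00–08:30, 09:45–10:45, 10:00–10:15.
09:45–10:45 is disjoint → start new block.
10:00–10:15 overlaps/touches 09:45–10:45 → extend to 09:45–10:45.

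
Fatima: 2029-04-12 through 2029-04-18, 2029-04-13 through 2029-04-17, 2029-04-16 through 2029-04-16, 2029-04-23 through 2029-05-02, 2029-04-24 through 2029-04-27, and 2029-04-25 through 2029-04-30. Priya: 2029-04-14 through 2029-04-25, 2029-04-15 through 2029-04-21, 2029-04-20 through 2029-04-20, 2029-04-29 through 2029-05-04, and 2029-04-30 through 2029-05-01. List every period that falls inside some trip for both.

First set merges to 2029-04-12 through 2029-04-18, 2029-04-23 through 2029-05-02.
Second set merges to 2029-04-14 through 2029-04-25, 2029-04-29 through 2029-05-04.
2029-04-12 through 2029-04-18 overlaps B on 2029-04-14 through 2029-04-18.
2029-04-23 through 2029-05-02 overlaps B on 2029-04-23 through 2029-04-25, 2029-04-29 through 2029-05-02.

2029-04-14 through 2029-04-18, 2029-04-23 through 2029-04-25, 2029-04-29 through 2029-05-02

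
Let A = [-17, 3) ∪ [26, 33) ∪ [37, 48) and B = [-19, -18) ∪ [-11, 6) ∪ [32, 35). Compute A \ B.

[-17, -11) ∪ [26, 32) ∪ [37, 48)

[-17, 3) with B removed leaves [-17, -11).
[26, 33) with B removed leaves [26, 32).
[37, 48) is untouched.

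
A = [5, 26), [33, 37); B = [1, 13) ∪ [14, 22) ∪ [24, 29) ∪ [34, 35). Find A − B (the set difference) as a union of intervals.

[5, 26) with B removed leaves [13, 14), [22, 24).
[33, 37) with B removed leaves [33, 34), [35, 37).

[13, 14) ∪ [22, 24) ∪ [33, 34) ∪ [35, 37)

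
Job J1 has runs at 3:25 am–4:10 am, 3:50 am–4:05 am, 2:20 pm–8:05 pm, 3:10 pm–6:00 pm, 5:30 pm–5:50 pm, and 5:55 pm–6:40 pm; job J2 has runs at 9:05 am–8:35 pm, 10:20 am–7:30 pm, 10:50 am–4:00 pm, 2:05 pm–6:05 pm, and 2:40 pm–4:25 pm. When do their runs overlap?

2:20 pm–8:05 pm

First set merges to 3:25 am–4:10 am, 2:20 pm–8:05 pm.
Second set merges to 9:05 am–8:35 pm.
3:25 am–4:10 am meets no B interval.
2:20 pm–8:05 pm ∩ B → 2:20 pm–8:05 pm.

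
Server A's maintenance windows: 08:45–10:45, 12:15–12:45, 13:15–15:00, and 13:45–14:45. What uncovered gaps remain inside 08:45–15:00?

The merged coverage is 08:45-10:45, 12:15-12:45, 13:15-15:00.
Complement within 08:45-15:00: 10:45-12:15, 12:45-13:15.

10:45-12:15, 12:45-13:15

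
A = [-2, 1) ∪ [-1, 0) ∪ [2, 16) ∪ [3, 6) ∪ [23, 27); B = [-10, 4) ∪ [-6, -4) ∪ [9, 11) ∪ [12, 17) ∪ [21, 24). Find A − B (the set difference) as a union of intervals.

[4, 9) ∪ [11, 12) ∪ [24, 27)

A, merged: [-2, 1), [2, 16), [23, 27).
B, merged: [-10, 4), [9, 11), [12, 17), [21, 24).
[-2, 1) lies entirely inside B → drops out.
[2, 16) with B removed leaves [4, 9), [11, 12).
[23, 27) with B removed leaves [24, 27).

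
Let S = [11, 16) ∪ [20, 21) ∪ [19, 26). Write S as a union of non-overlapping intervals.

Sort by start: [11, 16), [19, 26), [20, 21).
[19, 26) is disjoint → start new block.
[20, 21) overlaps/touches [19, 26) → extend to [19, 26).

[11, 16) ∪ [19, 26)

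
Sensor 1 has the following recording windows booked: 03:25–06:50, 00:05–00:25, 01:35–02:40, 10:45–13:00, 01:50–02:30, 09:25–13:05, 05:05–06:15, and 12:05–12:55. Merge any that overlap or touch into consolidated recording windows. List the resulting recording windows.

00:05–00:25, 01:35–02:40, 03:25–06:50, 09:25–13:05

Sort by start: 00:05–00:25, 01:35–02:40, 01:50–02:30, 03:25–06:50, 05:05–06:15, 09:25–13:05, 10:45–13:00, 12:05–12:55.
01:35–02:40 is disjoint → start new block.
01:50–02:30 overlaps/touches 01:35–02:40 → extend to 01:35–02:40.
03:25–06:50 is disjoint → start new block.
05:05–06:15 overlaps/touches 03:25–06:50 → extend to 03:25–06:50.
09:25–13:05 is disjoint → start new block.
10:45–13:00 overlaps/touches 09:25–13:05 → extend to 09:25–13:05.
12:05–12:55 overlaps/touches 09:25–13:05 → extend to 09:25–13:05.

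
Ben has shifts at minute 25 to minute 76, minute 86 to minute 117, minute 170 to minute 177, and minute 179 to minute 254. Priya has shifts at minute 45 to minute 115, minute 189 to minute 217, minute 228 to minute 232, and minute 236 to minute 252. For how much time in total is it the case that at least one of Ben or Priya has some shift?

A ∪ B = minute 25 to minute 117, minute 170 to minute 177, minute 179 to minute 254.
Total: 92 minutes + 7 minutes + 75 minutes = 174 minutes.

174 minutes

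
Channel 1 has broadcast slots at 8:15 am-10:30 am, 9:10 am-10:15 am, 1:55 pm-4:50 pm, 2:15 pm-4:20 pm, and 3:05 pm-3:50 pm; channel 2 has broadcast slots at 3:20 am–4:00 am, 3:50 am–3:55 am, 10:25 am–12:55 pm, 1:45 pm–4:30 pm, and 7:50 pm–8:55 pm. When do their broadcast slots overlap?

A, merged: 8:15 am–10:30 am, 1:55 pm–4:50 pm.
B, merged: 3:20 am–4:00 am, 10:25 am–12:55 pm, 1:45 pm–4:30 pm, 7:50 pm–8:55 pm.
8:15 am–10:30 am overlaps B on 10:25 am–10:30 am.
1:55 pm–4:50 pm overlaps B on 1:55 pm–4:30 pm.

10:25 am–10:30 am, 1:55 pm–4:30 pm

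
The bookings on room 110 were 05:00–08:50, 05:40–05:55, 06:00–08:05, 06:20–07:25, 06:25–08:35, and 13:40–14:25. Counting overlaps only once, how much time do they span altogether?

Merged: 05:00–08:50, 13:40–14:25.
Lengths: 3 h 50 min + 45 min = 4 h 35 min.

4 h 35 min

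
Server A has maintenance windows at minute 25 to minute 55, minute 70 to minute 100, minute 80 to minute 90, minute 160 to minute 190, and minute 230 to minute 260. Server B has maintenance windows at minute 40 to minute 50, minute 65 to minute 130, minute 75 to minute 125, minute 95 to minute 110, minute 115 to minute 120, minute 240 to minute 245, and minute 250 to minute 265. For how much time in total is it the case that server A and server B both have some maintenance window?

55 minutes

First set merges to minute 25 to minute 55, minute 70 to minute 100, minute 160 to minute 190, minute 230 to minute 260.
Second set merges to minute 40 to minute 50, minute 65 to minute 130, minute 240 to minute 245, minute 250 to minute 265.
A ∩ B = minute 40 to minute 50, minute 70 to minute 100, minute 240 to minute 245, minute 250 to minute 260.
Total: 10 minutes + 30 minutes + 5 minutes + 10 minutes = 55 minutes.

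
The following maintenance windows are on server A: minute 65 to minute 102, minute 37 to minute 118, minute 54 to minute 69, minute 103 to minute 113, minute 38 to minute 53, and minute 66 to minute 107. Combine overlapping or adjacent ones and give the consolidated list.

minute 37 to minute 118

Sort by start: minute 37 to minute 118, minute 38 to minute 53, minute 54 to minute 69, minute 65 to minute 102, minute 66 to minute 107, minute 103 to minute 113.
minute 38 to minute 53 overlaps/touches minute 37 to minute 118 → extend to minute 37 to minute 118.
minute 54 to minute 69 overlaps/touches minute 37 to minute 118 → extend to minute 37 to minute 118.
minute 65 to minute 102 overlaps/touches minute 37 to minute 118 → extend to minute 37 to minute 118.
minute 66 to minute 107 overlaps/touches minute 37 to minute 118 → extend to minute 37 to minute 118.
minute 103 to minute 113 overlaps/touches minute 37 to minute 118 → extend to minute 37 to minute 118.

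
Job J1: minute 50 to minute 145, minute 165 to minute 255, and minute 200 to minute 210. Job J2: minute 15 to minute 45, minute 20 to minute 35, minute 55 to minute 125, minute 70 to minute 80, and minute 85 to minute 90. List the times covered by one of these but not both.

First set merges to minute 50 to minute 145, minute 165 to minute 255.
Second set merges to minute 15 to minute 45, minute 55 to minute 125.
A \ B = minute 50 to minute 55, minute 125 to minute 145, minute 165 to minute 255.
B \ A = minute 15 to minute 45.
Union of the two gives the symmetric difference.

minute 15 to minute 45, minute 50 to minute 55, minute 125 to minute 145, minute 165 to minute 255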